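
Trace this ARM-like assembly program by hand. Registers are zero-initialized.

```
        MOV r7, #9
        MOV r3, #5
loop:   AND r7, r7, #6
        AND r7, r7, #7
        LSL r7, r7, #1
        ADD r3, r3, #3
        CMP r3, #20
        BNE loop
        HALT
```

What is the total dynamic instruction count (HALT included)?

33

r7=9
r3=5
r7=9&6=0
r7=0&7=0
r7=0<<1=0
r3=5+3=8
CMP r3, #20  (cmp 8,20)
BNE loop: taken
r7=0&6=0
r7=0&7=0
r7=0<<1=0
r3=8+3=11
CMP r3, #20  (cmp 11,20)
BNE loop: taken
r7=0&6=0
r7=0&7=0
r7=0<<1=0
r3=11+3=14
CMP r3, #20  (cmp 14,20)
BNE loop: taken
r7=0&6=0
r7=0&7=0
r7=0<<1=0
r3=14+3=17
CMP r3, #20  (cmp 17,20)
BNE loop: taken
r7=0&6=0
r7=0&7=0
r7=0<<1=0
r3=17+3=20
CMP r3, #20  (cmp 20,20)
BNE loop: not taken
halt.
Total executed instructions: 33.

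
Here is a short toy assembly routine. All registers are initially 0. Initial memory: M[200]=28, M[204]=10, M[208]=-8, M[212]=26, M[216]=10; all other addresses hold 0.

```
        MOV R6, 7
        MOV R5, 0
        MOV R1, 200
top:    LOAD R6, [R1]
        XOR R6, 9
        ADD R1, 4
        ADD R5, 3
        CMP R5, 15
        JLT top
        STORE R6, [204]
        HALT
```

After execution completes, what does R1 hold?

after MOV R6, 7: R6=7
after MOV R5, 0: R5=0
after MOV R1, 200: R1=200
after LOAD R6, [R1]: R6=M[200]=28
after XOR R6, 9: R6=28^9=21
after ADD R1, 4: R1=200+4=204
after ADD R5, 3: R5=0+3=3
CMP R5, 15  (cmp 3,15)
JLT top: taken
after LOAD R6, [R1]: R6=M[204]=10
after XOR R6, 9: R6=10^9=3
after ADD R1, 4: R1=204+4=208
after ADD R5, 3: R5=3+3=6
CMP R5, 15  (cmp 6,15)
JLT top: taken
after LOAD R6, [R1]: R6=M[208]=-8
after XOR R6, 9: R6=(-8)^9=-15
after ADD R1, 4: R1=208+4=212
after ADD R5, 3: R5=6+3=9
CMP R5, 15  (cmp 9,15)
JLT top: taken
after LOAD R6, [R1]: R6=M[212]=26
after XOR R6, 9: R6=26^9=19
after ADD R1, 4: R1=212+4=216
after ADD R5, 3: R5=9+3=12
CMP R5, 15  (cmp 12,15)
JLT top: taken
after LOAD R6, [R1]: R6=M[216]=10
after XOR R6, 9: R6=10^9=3
after ADD R1, 4: R1=216+4=220
after ADD R5, 3: R5=12+3=15
CMP R5, 15  (cmp 15,15)
JLT top: not taken
STORE R6, [204] → M[204]=3
halt.

220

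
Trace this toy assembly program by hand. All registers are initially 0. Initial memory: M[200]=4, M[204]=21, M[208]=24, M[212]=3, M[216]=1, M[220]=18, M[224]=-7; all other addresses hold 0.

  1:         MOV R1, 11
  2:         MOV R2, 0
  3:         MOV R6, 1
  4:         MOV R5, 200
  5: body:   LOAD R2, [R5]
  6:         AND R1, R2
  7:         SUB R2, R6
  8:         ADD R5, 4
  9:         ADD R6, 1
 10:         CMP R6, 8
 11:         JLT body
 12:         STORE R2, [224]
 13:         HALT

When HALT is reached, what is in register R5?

after MOV R1, 11: R1=11
after MOV R2, 0: R2=0
after MOV R6, 1: R6=1
after MOV R5, 200: R5=200
after LOAD R2, [R5]: R2=M[200]=4
after AND R1, R2: R1=11&4=0
after SUB R2, R6: R2=4-1=3
after ADD R5, 4: R5=200+4=204
after ADD R6, 1: R6=1+1=2
CMP R6, 8  (cmp 2,8)
JLT body: taken
after LOAD R2, [R5]: R2=M[204]=21
after AND R1, R2: R1=0&21=0
after SUB R2, R6: R2=21-2=19
after ADD R5, 4: R5=204+4=208
after ADD R6, 1: R6=2+1=3
CMP R6, 8  (cmp 3,8)
JLT body: taken
after LOAD R2, [R5]: R2=M[208]=24
after AND R1, R2: R1=0&24=0
after SUB R2, R6: R2=24-3=21
after ADD R5, 4: R5=208+4=212
after ADD R6, 1: R6=3+1=4
CMP R6, 8  (cmp 4,8)
JLT body: taken
after LOAD R2, [R5]: R2=M[212]=3
after AND R1, R2: R1=0&3=0
after SUB R2, R6: R2=3-4=-1
after ADD R5, 4: R5=212+4=216
after ADD R6, 1: R6=4+1=5
CMP R6, 8  (cmp 5,8)
JLT body: taken
after LOAD R2, [R5]: R2=M[216]=1
after AND R1, R2: R1=0&1=0
after SUB R2, R6: R2=1-5=-4
after ADD R5, 4: R5=216+4=220
after ADD R6, 1: R6=5+1=6
CMP R6, 8  (cmp 6,8)
JLT body: taken
after LOAD R2, [R5]: R2=M[220]=18
after AND R1, R2: R1=0&18=0
after SUB R2, R6: R2=18-6=12
after ADD R5, 4: R5=220+4=224
after ADD R6, 1: R6=6+1=7
CMP R6, 8  (cmp 7,8)
JLT body: taken
after LOAD R2, [R5]: R2=M[224]=-7
after AND R1, R2: R1=0&(-7)=0
after SUB R2, R6: R2=(-7)-7=-14
after ADD R5, 4: R5=224+4=228
after ADD R6, 1: R6=7+1=8
CMP R6, 8  (cmp 8,8)
JLT body: not taken
STORE R2, [224] → M[224]=-14
halt.

228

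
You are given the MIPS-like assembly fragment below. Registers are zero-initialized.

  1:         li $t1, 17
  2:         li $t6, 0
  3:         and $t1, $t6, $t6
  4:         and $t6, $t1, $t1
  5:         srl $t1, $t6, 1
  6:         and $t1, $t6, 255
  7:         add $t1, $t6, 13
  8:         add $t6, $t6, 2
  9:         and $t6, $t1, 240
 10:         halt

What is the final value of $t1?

13

li $t1, 17 → $t1=17
li $t6, 0 → $t6=0
and $t1, $t6, $t6 → $t1=0&0=0
and $t6, $t1, $t1 → $t6=0&0=0
srl $t1, $t6, 1 → $t1=0>>1=0
and $t1, $t6, 255 → $t1=0&255=0
add $t1, $t6, 13 → $t1=0+13=13
add $t6, $t6, 2 → $t6=0+2=2
and $t6, $t1, 240 → $t6=13&240=0
halt.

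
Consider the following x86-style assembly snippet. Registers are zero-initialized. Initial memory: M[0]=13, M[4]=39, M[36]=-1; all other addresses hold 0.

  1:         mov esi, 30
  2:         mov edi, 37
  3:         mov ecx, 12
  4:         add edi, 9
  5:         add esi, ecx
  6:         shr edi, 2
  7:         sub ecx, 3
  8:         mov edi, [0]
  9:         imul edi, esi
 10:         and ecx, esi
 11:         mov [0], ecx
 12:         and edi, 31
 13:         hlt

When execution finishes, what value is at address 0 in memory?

esi=30
edi=37
ecx=12
edi=37+9=46
esi=30+12=42
edi=46>>2=11
ecx=12-3=9
edi=M[0]=13
edi=13*42=546
ecx=9&42=8
mov [0], ecx → M[0]=8
edi=546&31=2
halt.

8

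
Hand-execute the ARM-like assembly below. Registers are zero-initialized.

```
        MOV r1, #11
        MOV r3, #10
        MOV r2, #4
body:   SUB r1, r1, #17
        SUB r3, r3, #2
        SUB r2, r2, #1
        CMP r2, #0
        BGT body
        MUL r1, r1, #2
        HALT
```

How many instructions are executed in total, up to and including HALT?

25

r1=11
r3=10
r2=4
r1=11-17=-6
r3=10-2=8
r2=4-1=3
CMP r2, #0  (cmp 3,0)
BGT body: taken
r1=(-6)-17=-23
r3=8-2=6
r2=3-1=2
CMP r2, #0  (cmp 2,0)
BGT body: taken
r1=(-23)-17=-40
r3=6-2=4
r2=2-1=1
CMP r2, #0  (cmp 1,0)
BGT body: taken
r1=(-40)-17=-57
r3=4-2=2
r2=1-1=0
CMP r2, #0  (cmp 0,0)
BGT body: not taken
r1=(-57)*2=-114
halt.
Total executed instructions: 25.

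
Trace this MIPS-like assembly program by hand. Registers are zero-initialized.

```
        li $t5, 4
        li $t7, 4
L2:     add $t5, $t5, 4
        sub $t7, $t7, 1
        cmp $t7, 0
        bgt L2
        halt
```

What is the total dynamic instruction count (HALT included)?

after li $t5, 4: $t5=4
after li $t7, 4: $t7=4
after add $t5, $t5, 4: $t5=4+4=8
after sub $t7, $t7, 1: $t7=4-1=3
cmp $t7, 0  (cmp 3,0)
bgt L2: taken
after add $t5, $t5, 4: $t5=8+4=12
after sub $t7, $t7, 1: $t7=3-1=2
cmp $t7, 0  (cmp 2,0)
bgt L2: taken
after add $t5, $t5, 4: $t5=12+4=16
after sub $t7, $t7, 1: $t7=2-1=1
cmp $t7, 0  (cmp 1,0)
bgt L2: taken
after add $t5, $t5, 4: $t5=16+4=20
after sub $t7, $t7, 1: $t7=1-1=0
cmp $t7, 0  (cmp 0,0)
bgt L2: not taken
halt.
Total executed instructions: 19.

19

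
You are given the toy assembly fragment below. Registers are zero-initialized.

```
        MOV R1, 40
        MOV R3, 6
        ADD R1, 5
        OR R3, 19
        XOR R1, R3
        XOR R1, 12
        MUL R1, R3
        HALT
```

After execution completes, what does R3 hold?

23

after MOV R1, 40: R1=40
after MOV R3, 6: R3=6
after ADD R1, 5: R1=40+5=45
after OR R3, 19: R3=6|19=23
after XOR R1, R3: R1=45^23=58
after XOR R1, 12: R1=58^12=54
after MUL R1, R3: R1=54*23=1242
halt.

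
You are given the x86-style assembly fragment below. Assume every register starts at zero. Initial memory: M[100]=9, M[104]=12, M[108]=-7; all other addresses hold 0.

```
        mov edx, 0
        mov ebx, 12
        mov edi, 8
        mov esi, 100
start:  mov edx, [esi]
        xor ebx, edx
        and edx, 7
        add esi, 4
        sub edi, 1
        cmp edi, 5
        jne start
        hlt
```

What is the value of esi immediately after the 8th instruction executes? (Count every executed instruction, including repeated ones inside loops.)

mov edx, 0 → edx=0
mov ebx, 12 → ebx=12
mov edi, 8 → edi=8
mov esi, 100 → esi=100
mov edx, [esi] → edx=M[100]=9
xor ebx, edx → ebx=12^9=5
and edx, 7 → edx=9&7=1
add esi, 4 → esi=100+4=104
After step 8: esi = 104.

104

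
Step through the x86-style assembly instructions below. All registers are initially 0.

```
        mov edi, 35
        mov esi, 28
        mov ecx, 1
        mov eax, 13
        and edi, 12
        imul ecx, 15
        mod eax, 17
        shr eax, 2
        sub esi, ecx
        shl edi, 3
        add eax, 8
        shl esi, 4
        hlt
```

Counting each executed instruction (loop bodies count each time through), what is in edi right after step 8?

0

after mov edi, 35: edi=35
after mov esi, 28: esi=28
after mov ecx, 1: ecx=1
after mov eax, 13: eax=13
after and edi, 12: edi=35&12=0
after imul ecx, 15: ecx=1*15=15
after mod eax, 17: eax=13%17=13
after shr eax, 2: eax=13>>2=3
After step 8: edi = 0.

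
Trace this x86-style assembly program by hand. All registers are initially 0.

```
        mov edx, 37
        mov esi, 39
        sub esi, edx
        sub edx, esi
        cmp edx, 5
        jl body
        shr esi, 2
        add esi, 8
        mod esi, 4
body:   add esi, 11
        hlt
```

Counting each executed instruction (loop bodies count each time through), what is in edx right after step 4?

35

after mov edx, 37: edx=37
after mov esi, 39: esi=39
after sub esi, edx: esi=39-37=2
after sub edx, esi: edx=37-2=35
After step 4: edx = 35.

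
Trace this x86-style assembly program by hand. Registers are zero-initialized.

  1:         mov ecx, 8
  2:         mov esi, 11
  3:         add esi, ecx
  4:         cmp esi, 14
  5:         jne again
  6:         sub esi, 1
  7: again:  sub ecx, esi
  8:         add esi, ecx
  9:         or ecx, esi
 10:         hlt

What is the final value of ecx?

after mov ecx, 8: ecx=8
after mov esi, 11: esi=11
after add esi, ecx: esi=11+8=19
cmp esi, 14  (cmp 19,14)
jne again: taken
after sub ecx, esi: ecx=8-19=-11
after add esi, ecx: esi=19+(-11)=8
after or ecx, esi: ecx=(-11)|8=-3
halt.

-3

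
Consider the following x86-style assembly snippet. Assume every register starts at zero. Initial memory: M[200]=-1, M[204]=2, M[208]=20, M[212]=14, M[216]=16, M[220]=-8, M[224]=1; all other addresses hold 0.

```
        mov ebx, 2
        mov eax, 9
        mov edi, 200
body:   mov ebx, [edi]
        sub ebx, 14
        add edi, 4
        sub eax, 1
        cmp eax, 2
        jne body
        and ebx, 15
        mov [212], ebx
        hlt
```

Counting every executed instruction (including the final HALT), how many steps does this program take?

ebx=2
eax=9
edi=200
ebx=M[200]=-1
ebx=(-1)-14=-15
edi=200+4=204
eax=9-1=8
cmp eax, 2  (cmp 8,2)
jne body: taken
ebx=M[204]=2
ebx=2-14=-12
edi=204+4=208
eax=8-1=7
cmp eax, 2  (cmp 7,2)
jne body: taken
ebx=M[208]=20
ebx=20-14=6
edi=208+4=212
eax=7-1=6
cmp eax, 2  (cmp 6,2)
jne body: taken
ebx=M[212]=14
ebx=14-14=0
edi=212+4=216
eax=6-1=5
cmp eax, 2  (cmp 5,2)
jne body: taken
ebx=M[216]=16
ebx=16-14=2
edi=216+4=220
eax=5-1=4
cmp eax, 2  (cmp 4,2)
jne body: taken
ebx=M[220]=-8
ebx=(-8)-14=-22
edi=220+4=224
eax=4-1=3
cmp eax, 2  (cmp 3,2)
jne body: taken
ebx=M[224]=1
ebx=1-14=-13
edi=224+4=228
eax=3-1=2
cmp eax, 2  (cmp 2,2)
jne body: not taken
ebx=(-13)&15=3
mov [212], ebx → M[212]=3
halt.
Total executed instructions: 48.

48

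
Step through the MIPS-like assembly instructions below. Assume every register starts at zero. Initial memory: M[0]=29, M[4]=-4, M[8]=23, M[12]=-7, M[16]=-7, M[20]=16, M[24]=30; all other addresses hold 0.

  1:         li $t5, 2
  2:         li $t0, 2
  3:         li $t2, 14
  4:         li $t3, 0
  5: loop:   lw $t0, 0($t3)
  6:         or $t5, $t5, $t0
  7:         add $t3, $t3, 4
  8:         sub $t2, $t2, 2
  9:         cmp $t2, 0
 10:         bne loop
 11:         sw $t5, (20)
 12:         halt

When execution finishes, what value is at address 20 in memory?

-1

li $t5, 2 → $t5=2
li $t0, 2 → $t0=2
li $t2, 14 → $t2=14
li $t3, 0 → $t3=0
lw $t0, 0($t3) → $t0=M[0]=29
or $t5, $t5, $t0 → $t5=2|29=31
add $t3, $t3, 4 → $t3=0+4=4
sub $t2, $t2, 2 → $t2=14-2=12
cmp $t2, 0  (cmp 12,0)
bne loop: taken
lw $t0, 0($t3) → $t0=M[4]=-4
or $t5, $t5, $t0 → $t5=31|(-4)=-1
add $t3, $t3, 4 → $t3=4+4=8
sub $t2, $t2, 2 → $t2=12-2=10
cmp $t2, 0  (cmp 10,0)
bne loop: taken
lw $t0, 0($t3) → $t0=M[8]=23
or $t5, $t5, $t0 → $t5=(-1)|23=-1
add $t3, $t3, 4 → $t3=8+4=12
sub $t2, $t2, 2 → $t2=10-2=8
cmp $t2, 0  (cmp 8,0)
bne loop: taken
lw $t0, 0($t3) → $t0=M[12]=-7
or $t5, $t5, $t0 → $t5=(-1)|(-7)=-1
add $t3, $t3, 4 → $t3=12+4=16
sub $t2, $t2, 2 → $t2=8-2=6
cmp $t2, 0  (cmp 6,0)
bne loop: taken
lw $t0, 0($t3) → $t0=M[16]=-7
or $t5, $t5, $t0 → $t5=(-1)|(-7)=-1
add $t3, $t3, 4 → $t3=16+4=20
sub $t2, $t2, 2 → $t2=6-2=4
cmp $t2, 0  (cmp 4,0)
bne loop: taken
lw $t0, 0($t3) → $t0=M[20]=16
or $t5, $t5, $t0 → $t5=(-1)|16=-1
add $t3, $t3, 4 → $t3=20+4=24
sub $t2, $t2, 2 → $t2=4-2=2
cmp $t2, 0  (cmp 2,0)
bne loop: taken
lw $t0, 0($t3) → $t0=M[24]=30
or $t5, $t5, $t0 → $t5=(-1)|30=-1
add $t3, $t3, 4 → $t3=24+4=28
sub $t2, $t2, 2 → $t2=2-2=0
cmp $t2, 0  (cmp 0,0)
bne loop: not taken
sw $t5, (20) → M[20]=-1
halt.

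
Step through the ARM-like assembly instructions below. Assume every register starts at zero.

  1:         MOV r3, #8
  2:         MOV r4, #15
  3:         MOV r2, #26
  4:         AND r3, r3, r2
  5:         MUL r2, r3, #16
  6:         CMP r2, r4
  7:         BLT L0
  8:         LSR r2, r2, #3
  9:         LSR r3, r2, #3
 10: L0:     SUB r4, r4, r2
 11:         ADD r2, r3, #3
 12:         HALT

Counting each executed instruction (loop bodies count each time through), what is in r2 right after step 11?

r3=8
r4=15
r2=26
r3=8&26=8
r2=8*16=128
CMP r2, r4  (cmp 128,15)
BLT L0: not taken
r2=128>>3=16
r3=16>>3=2
r4=15-16=-1
r2=2+3=5
After step 11: r2 = 5.

5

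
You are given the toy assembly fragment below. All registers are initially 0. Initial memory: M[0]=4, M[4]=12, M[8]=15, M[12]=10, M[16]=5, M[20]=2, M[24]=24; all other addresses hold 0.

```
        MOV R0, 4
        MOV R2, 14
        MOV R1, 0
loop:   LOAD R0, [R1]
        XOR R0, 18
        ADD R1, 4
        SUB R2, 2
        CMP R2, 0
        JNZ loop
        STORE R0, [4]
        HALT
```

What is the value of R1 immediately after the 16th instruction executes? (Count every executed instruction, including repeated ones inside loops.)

after MOV R0, 4: R0=4
after MOV R2, 14: R2=14
after MOV R1, 0: R1=0
after LOAD R0, [R1]: R0=M[0]=4
after XOR R0, 18: R0=4^18=22
after ADD R1, 4: R1=0+4=4
after SUB R2, 2: R2=14-2=12
CMP R2, 0  (cmp 12,0)
JNZ loop: taken
after LOAD R0, [R1]: R0=M[4]=12
after XOR R0, 18: R0=12^18=30
after ADD R1, 4: R1=4+4=8
after SUB R2, 2: R2=12-2=10
CMP R2, 0  (cmp 10,0)
JNZ loop: taken
after LOAD R0, [R1]: R0=M[8]=15
After step 16: R1 = 8.

8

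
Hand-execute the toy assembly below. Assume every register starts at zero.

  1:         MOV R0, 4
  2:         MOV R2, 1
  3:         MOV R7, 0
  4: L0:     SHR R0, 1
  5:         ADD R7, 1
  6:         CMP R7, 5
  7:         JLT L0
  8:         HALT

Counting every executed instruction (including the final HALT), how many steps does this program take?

24

R0=4
R2=1
R7=0
R0=4>>1=2
R7=0+1=1
CMP R7, 5  (cmp 1,5)
JLT L0: taken
R0=2>>1=1
R7=1+1=2
CMP R7, 5  (cmp 2,5)
JLT L0: taken
R0=1>>1=0
R7=2+1=3
CMP R7, 5  (cmp 3,5)
JLT L0: taken
R0=0>>1=0
R7=3+1=4
CMP R7, 5  (cmp 4,5)
JLT L0: taken
R0=0>>1=0
R7=4+1=5
CMP R7, 5  (cmp 5,5)
JLT L0: not taken
halt.
Total executed instructions: 24.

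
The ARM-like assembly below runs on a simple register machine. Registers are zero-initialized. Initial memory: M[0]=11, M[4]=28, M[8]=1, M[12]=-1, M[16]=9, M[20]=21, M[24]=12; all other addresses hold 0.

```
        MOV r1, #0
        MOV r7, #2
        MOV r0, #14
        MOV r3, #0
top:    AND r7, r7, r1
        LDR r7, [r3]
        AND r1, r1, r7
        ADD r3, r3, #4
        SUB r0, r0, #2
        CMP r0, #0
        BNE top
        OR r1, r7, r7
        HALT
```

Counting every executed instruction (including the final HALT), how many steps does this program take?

55

after MOV r1, #0: r1=0
after MOV r7, #2: r7=2
after MOV r0, #14: r0=14
after MOV r3, #0: r3=0
after AND r7, r7, r1: r7=2&0=0
after LDR r7, [r3]: r7=M[0]=11
after AND r1, r1, r7: r1=0&11=0
after ADD r3, r3, #4: r3=0+4=4
after SUB r0, r0, #2: r0=14-2=12
CMP r0, #0  (cmp 12,0)
BNE top: taken
after AND r7, r7, r1: r7=11&0=0
after LDR r7, [r3]: r7=M[4]=28
after AND r1, r1, r7: r1=0&28=0
after ADD r3, r3, #4: r3=4+4=8
after SUB r0, r0, #2: r0=12-2=10
CMP r0, #0  (cmp 10,0)
BNE top: taken
after AND r7, r7, r1: r7=28&0=0
after LDR r7, [r3]: r7=M[8]=1
after AND r1, r1, r7: r1=0&1=0
after ADD r3, r3, #4: r3=8+4=12
after SUB r0, r0, #2: r0=10-2=8
CMP r0, #0  (cmp 8,0)
BNE top: taken
after AND r7, r7, r1: r7=1&0=0
after LDR r7, [r3]: r7=M[12]=-1
after AND r1, r1, r7: r1=0&(-1)=0
after ADD r3, r3, #4: r3=12+4=16
after SUB r0, r0, #2: r0=8-2=6
CMP r0, #0  (cmp 6,0)
BNE top: taken
after AND r7, r7, r1: r7=(-1)&0=0
after LDR r7, [r3]: r7=M[16]=9
after AND r1, r1, r7: r1=0&9=0
after ADD r3, r3, #4: r3=16+4=20
after SUB r0, r0, #2: r0=6-2=4
CMP r0, #0  (cmp 4,0)
BNE top: taken
after AND r7, r7, r1: r7=9&0=0
after LDR r7, [r3]: r7=M[20]=21
after AND r1, r1, r7: r1=0&21=0
after ADD r3, r3, #4: r3=20+4=24
after SUB r0, r0, #2: r0=4-2=2
CMP r0, #0  (cmp 2,0)
BNE top: taken
after AND r7, r7, r1: r7=21&0=0
after LDR r7, [r3]: r7=M[24]=12
after AND r1, r1, r7: r1=0&12=0
after ADD r3, r3, #4: r3=24+4=28
after SUB r0, r0, #2: r0=2-2=0
CMP r0, #0  (cmp 0,0)
BNE top: not taken
after OR r1, r7, r7: r1=12|12=12
halt.
Total executed instructions: 55.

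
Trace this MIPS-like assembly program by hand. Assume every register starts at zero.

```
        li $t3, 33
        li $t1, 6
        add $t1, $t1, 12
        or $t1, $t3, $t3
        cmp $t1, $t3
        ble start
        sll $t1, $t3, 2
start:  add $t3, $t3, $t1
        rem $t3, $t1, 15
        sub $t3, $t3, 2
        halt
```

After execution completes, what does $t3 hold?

li $t3, 33 → $t3=33
li $t1, 6 → $t1=6
add $t1, $t1, 12 → $t1=6+12=18
or $t1, $t3, $t3 → $t1=33|33=33
cmp $t1, $t3  (cmp 33,33)
ble start: taken
add $t3, $t3, $t1 → $t3=33+33=66
rem $t3, $t1, 15 → $t3=33%15=3
sub $t3, $t3, 2 → $t3=3-2=1
halt.

1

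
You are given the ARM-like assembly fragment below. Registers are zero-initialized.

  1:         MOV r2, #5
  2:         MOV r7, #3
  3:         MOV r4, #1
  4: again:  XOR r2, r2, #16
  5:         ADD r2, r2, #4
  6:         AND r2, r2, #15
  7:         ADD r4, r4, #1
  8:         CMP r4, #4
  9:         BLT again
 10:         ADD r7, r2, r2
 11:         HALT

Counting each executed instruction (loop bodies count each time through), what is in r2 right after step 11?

MOV r2, #5 → r2=5
MOV r7, #3 → r7=3
MOV r4, #1 → r4=1
XOR r2, r2, #16 → r2=5^16=21
ADD r2, r2, #4 → r2=21+4=25
AND r2, r2, #15 → r2=25&15=9
ADD r4, r4, #1 → r4=1+1=2
CMP r4, #4  (cmp 2,4)
BLT again: taken
XOR r2, r2, #16 → r2=9^16=25
ADD r2, r2, #4 → r2=25+4=29
After step 11: r2 = 29.

29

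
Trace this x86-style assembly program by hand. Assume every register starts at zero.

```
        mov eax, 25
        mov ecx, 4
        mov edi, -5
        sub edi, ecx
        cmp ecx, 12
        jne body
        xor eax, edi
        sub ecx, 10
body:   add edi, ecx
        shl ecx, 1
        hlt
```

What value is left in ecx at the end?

after mov eax, 25: eax=25
after mov ecx, 4: ecx=4
after mov edi, -5: edi=-5
after sub edi, ecx: edi=(-5)-4=-9
cmp ecx, 12  (cmp 4,12)
jne body: taken
after add edi, ecx: edi=(-9)+4=-5
after shl ecx, 1: ecx=4<<1=8
halt.

8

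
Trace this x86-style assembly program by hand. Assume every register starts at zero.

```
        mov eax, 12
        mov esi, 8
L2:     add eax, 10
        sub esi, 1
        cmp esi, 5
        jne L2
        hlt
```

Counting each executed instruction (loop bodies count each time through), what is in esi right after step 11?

6

eax=12
esi=8
eax=12+10=22
esi=8-1=7
cmp esi, 5  (cmp 7,5)
jne L2: taken
eax=22+10=32
esi=7-1=6
cmp esi, 5  (cmp 6,5)
jne L2: taken
eax=32+10=42
After step 11: esi = 6.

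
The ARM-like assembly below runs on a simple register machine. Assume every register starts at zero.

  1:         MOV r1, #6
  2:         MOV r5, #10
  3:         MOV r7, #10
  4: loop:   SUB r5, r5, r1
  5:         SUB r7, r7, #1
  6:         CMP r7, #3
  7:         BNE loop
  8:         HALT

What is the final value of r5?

MOV r1, #6 → r1=6
MOV r5, #10 → r5=10
MOV r7, #10 → r7=10
SUB r5, r5, r1 → r5=10-6=4
SUB r7, r7, #1 → r7=10-1=9
CMP r7, #3  (cmp 9,3)
BNE loop: taken
SUB r5, r5, r1 → r5=4-6=-2
SUB r7, r7, #1 → r7=9-1=8
CMP r7, #3  (cmp 8,3)
BNE loop: taken
SUB r5, r5, r1 → r5=(-2)-6=-8
SUB r7, r7, #1 → r7=8-1=7
CMP r7, #3  (cmp 7,3)
BNE loop: taken
SUB r5, r5, r1 → r5=(-8)-6=-14
SUB r7, r7, #1 → r7=7-1=6
CMP r7, #3  (cmp 6,3)
BNE loop: taken
SUB r5, r5, r1 → r5=(-14)-6=-20
SUB r7, r7, #1 → r7=6-1=5
CMP r7, #3  (cmp 5,3)
BNE loop: taken
SUB r5, r5, r1 → r5=(-20)-6=-26
SUB r7, r7, #1 → r7=5-1=4
CMP r7, #3  (cmp 4,3)
BNE loop: taken
SUB r5, r5, r1 → r5=(-26)-6=-32
SUB r7, r7, #1 → r7=4-1=3
CMP r7, #3  (cmp 3,3)
BNE loop: not taken
halt.

-32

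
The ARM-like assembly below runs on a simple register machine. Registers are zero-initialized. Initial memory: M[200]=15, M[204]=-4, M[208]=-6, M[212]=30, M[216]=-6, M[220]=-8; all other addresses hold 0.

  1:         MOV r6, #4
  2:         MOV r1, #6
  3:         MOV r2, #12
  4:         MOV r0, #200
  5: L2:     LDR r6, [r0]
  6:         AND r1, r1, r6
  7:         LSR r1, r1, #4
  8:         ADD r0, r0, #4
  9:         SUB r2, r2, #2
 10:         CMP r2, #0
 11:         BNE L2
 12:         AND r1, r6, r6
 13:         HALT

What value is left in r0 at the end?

224

MOV r6, #4 → r6=4
MOV r1, #6 → r1=6
MOV r2, #12 → r2=12
MOV r0, #200 → r0=200
LDR r6, [r0] → r6=M[200]=15
AND r1, r1, r6 → r1=6&15=6
LSR r1, r1, #4 → r1=6>>4=0
ADD r0, r0, #4 → r0=200+4=204
SUB r2, r2, #2 → r2=12-2=10
CMP r2, #0  (cmp 10,0)
BNE L2: taken
LDR r6, [r0] → r6=M[204]=-4
AND r1, r1, r6 → r1=0&(-4)=0
LSR r1, r1, #4 → r1=0>>4=0
ADD r0, r0, #4 → r0=204+4=208
SUB r2, r2, #2 → r2=10-2=8
CMP r2, #0  (cmp 8,0)
BNE L2: taken
LDR r6, [r0] → r6=M[208]=-6
AND r1, r1, r6 → r1=0&(-6)=0
LSR r1, r1, #4 → r1=0>>4=0
ADD r0, r0, #4 → r0=208+4=212
SUB r2, r2, #2 → r2=8-2=6
CMP r2, #0  (cmp 6,0)
BNE L2: taken
LDR r6, [r0] → r6=M[212]=30
AND r1, r1, r6 → r1=0&30=0
LSR r1, r1, #4 → r1=0>>4=0
ADD r0, r0, #4 → r0=212+4=216
SUB r2, r2, #2 → r2=6-2=4
CMP r2, #0  (cmp 4,0)
BNE L2: taken
LDR r6, [r0] → r6=M[216]=-6
AND r1, r1, r6 → r1=0&(-6)=0
LSR r1, r1, #4 → r1=0>>4=0
ADD r0, r0, #4 → r0=216+4=220
SUB r2, r2, #2 → r2=4-2=2
CMP r2, #0  (cmp 2,0)
BNE L2: taken
LDR r6, [r0] → r6=M[220]=-8
AND r1, r1, r6 → r1=0&(-8)=0
LSR r1, r1, #4 → r1=0>>4=0
ADD r0, r0, #4 → r0=220+4=224
SUB r2, r2, #2 → r2=2-2=0
CMP r2, #0  (cmp 0,0)
BNE L2: not taken
AND r1, r6, r6 → r1=(-8)&(-8)=-8
halt.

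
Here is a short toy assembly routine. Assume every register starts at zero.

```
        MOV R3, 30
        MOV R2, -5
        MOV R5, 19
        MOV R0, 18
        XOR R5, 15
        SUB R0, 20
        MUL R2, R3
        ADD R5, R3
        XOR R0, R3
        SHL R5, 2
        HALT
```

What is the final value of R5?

R3=30
R2=-5
R5=19
R0=18
R5=19^15=28
R0=18-20=-2
R2=(-5)*30=-150
R5=28+30=58
R0=(-2)^30=-32
R5=58<<2=232
halt.

232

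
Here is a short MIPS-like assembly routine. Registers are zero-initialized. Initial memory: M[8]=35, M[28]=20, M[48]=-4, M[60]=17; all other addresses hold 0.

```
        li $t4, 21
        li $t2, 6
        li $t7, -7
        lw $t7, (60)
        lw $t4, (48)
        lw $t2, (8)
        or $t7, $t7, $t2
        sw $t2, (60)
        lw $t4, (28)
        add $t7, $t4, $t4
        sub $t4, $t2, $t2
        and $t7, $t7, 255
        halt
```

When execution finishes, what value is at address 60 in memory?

35

li $t4, 21 → $t4=21
li $t2, 6 → $t2=6
li $t7, -7 → $t7=-7
lw $t7, (60) → $t7=M[60]=17
lw $t4, (48) → $t4=M[48]=-4
lw $t2, (8) → $t2=M[8]=35
or $t7, $t7, $t2 → $t7=17|35=51
sw $t2, (60) → M[60]=35
lw $t4, (28) → $t4=M[28]=20
add $t7, $t4, $t4 → $t7=20+20=40
sub $t4, $t2, $t2 → $t4=35-35=0
and $t7, $t7, 255 → $t7=40&255=40
halt.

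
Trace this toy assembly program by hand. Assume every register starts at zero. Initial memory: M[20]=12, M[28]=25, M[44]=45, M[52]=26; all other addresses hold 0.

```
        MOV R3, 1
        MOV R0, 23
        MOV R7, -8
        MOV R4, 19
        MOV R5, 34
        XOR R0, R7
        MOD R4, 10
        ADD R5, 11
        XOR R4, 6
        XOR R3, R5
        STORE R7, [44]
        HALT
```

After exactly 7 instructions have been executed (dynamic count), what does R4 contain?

MOV R3, 1 → R3=1
MOV R0, 23 → R0=23
MOV R7, -8 → R7=-8
MOV R4, 19 → R4=19
MOV R5, 34 → R5=34
XOR R0, R7 → R0=23^(-8)=-17
MOD R4, 10 → R4=19%10=9
After step 7: R4 = 9.

9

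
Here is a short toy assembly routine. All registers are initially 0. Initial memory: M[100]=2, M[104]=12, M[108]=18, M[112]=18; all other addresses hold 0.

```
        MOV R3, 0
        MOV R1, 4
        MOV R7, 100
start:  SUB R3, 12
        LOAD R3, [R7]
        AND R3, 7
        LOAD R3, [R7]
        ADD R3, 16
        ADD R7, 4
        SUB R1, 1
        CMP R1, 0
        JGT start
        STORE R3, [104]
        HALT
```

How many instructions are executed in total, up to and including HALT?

after MOV R3, 0: R3=0
after MOV R1, 4: R1=4
after MOV R7, 100: R7=100
after SUB R3, 12: R3=0-12=-12
after LOAD R3, [R7]: R3=M[100]=2
after AND R3, 7: R3=2&7=2
after LOAD R3, [R7]: R3=M[100]=2
after ADD R3, 16: R3=2+16=18
after ADD R7, 4: R7=100+4=104
after SUB R1, 1: R1=4-1=3
CMP R1, 0  (cmp 3,0)
JGT start: taken
after SUB R3, 12: R3=18-12=6
after LOAD R3, [R7]: R3=M[104]=12
after AND R3, 7: R3=12&7=4
after LOAD R3, [R7]: R3=M[104]=12
after ADD R3, 16: R3=12+16=28
after ADD R7, 4: R7=104+4=108
after SUB R1, 1: R1=3-1=2
CMP R1, 0  (cmp 2,0)
JGT start: taken
after SUB R3, 12: R3=28-12=16
after LOAD R3, [R7]: R3=M[108]=18
after AND R3, 7: R3=18&7=2
after LOAD R3, [R7]: R3=M[108]=18
after ADD R3, 16: R3=18+16=34
after ADD R7, 4: R7=108+4=112
after SUB R1, 1: R1=2-1=1
CMP R1, 0  (cmp 1,0)
JGT start: taken
after SUB R3, 12: R3=34-12=22
after LOAD R3, [R7]: R3=M[112]=18
after AND R3, 7: R3=18&7=2
after LOAD R3, [R7]: R3=M[112]=18
after ADD R3, 16: R3=18+16=34
after ADD R7, 4: R7=112+4=116
after SUB R1, 1: R1=1-1=0
CMP R1, 0  (cmp 0,0)
JGT start: not taken
STORE R3, [104] → M[104]=34
halt.
Total executed instructions: 41.

41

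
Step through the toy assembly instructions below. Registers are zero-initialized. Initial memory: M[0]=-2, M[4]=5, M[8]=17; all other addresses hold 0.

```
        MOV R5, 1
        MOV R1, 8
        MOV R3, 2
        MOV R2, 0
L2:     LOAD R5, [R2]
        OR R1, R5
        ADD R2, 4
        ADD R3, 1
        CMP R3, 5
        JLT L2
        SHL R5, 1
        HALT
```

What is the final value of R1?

-1

MOV R5, 1 → R5=1
MOV R1, 8 → R1=8
MOV R3, 2 → R3=2
MOV R2, 0 → R2=0
LOAD R5, [R2] → R5=M[0]=-2
OR R1, R5 → R1=8|(-2)=-2
ADD R2, 4 → R2=0+4=4
ADD R3, 1 → R3=2+1=3
CMP R3, 5  (cmp 3,5)
JLT L2: taken
LOAD R5, [R2] → R5=M[4]=5
OR R1, R5 → R1=(-2)|5=-1
ADD R2, 4 → R2=4+4=8
ADD R3, 1 → R3=3+1=4
CMP R3, 5  (cmp 4,5)
JLT L2: taken
LOAD R5, [R2] → R5=M[8]=17
OR R1, R5 → R1=(-1)|17=-1
ADD R2, 4 → R2=8+4=12
ADD R3, 1 → R3=4+1=5
CMP R3, 5  (cmp 5,5)
JLT L2: not taken
SHL R5, 1 → R5=17<<1=34
halt.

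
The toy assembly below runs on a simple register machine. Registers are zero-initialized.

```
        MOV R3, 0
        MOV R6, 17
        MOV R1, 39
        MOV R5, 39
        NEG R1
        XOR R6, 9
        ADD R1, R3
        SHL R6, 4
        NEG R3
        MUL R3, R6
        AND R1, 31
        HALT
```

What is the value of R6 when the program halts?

384

R3=0
R6=17
R1=39
R5=39
R1=-(39)=-39
R6=17^9=24
R1=(-39)+0=-39
R6=24<<4=384
R3=-(0)=0
R3=0*384=0
R1=(-39)&31=25
halt.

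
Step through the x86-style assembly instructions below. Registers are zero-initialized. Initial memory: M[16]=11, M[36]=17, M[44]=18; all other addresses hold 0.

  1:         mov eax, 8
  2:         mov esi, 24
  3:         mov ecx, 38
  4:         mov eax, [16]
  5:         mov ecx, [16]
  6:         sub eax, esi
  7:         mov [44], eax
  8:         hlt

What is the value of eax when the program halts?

after mov eax, 8: eax=8
after mov esi, 24: esi=24
after mov ecx, 38: ecx=38
after mov eax, [16]: eax=M[16]=11
after mov ecx, [16]: ecx=M[16]=11
after sub eax, esi: eax=11-24=-13
mov [44], eax → M[44]=-13
halt.

-13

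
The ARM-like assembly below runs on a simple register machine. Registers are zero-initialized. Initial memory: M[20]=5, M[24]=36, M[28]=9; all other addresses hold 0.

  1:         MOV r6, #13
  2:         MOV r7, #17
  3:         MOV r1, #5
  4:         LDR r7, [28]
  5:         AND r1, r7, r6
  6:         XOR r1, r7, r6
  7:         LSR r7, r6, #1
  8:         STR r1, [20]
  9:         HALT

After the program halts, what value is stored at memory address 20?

4

MOV r6, #13 → r6=13
MOV r7, #17 → r7=17
MOV r1, #5 → r1=5
LDR r7, [28] → r7=M[28]=9
AND r1, r7, r6 → r1=9&13=9
XOR r1, r7, r6 → r1=9^13=4
LSR r7, r6, #1 → r7=13>>1=6
STR r1, [20] → M[20]=4
halt.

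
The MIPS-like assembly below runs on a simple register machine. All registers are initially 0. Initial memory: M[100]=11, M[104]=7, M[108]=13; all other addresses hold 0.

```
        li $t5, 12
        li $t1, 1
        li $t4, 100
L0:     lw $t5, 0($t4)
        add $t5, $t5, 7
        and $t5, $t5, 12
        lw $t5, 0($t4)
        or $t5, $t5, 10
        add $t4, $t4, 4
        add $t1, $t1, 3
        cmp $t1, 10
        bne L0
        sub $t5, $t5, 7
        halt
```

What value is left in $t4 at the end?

112

$t5=12
$t1=1
$t4=100
$t5=M[100]=11
$t5=11+7=18
$t5=18&12=0
$t5=M[100]=11
$t5=11|10=11
$t4=100+4=104
$t1=1+3=4
cmp $t1, 10  (cmp 4,10)
bne L0: taken
$t5=M[104]=7
$t5=7+7=14
$t5=14&12=12
$t5=M[104]=7
$t5=7|10=15
$t4=104+4=108
$t1=4+3=7
cmp $t1, 10  (cmp 7,10)
bne L0: taken
$t5=M[108]=13
$t5=13+7=20
$t5=20&12=4
$t5=M[108]=13
$t5=13|10=15
$t4=108+4=112
$t1=7+3=10
cmp $t1, 10  (cmp 10,10)
bne L0: not taken
$t5=15-7=8
halt.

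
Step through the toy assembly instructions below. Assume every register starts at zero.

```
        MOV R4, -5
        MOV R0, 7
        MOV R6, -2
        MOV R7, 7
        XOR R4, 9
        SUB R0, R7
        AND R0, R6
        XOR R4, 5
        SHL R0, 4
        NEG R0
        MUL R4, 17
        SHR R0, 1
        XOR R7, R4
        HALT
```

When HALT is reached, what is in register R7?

MOV R4, -5 → R4=-5
MOV R0, 7 → R0=7
MOV R6, -2 → R6=-2
MOV R7, 7 → R7=7
XOR R4, 9 → R4=(-5)^9=-14
SUB R0, R7 → R0=7-7=0
AND R0, R6 → R0=0&(-2)=0
XOR R4, 5 → R4=(-14)^5=-9
SHL R0, 4 → R0=0<<4=0
NEG R0 → R0=-(0)=0
MUL R4, 17 → R4=(-9)*17=-153
SHR R0, 1 → R0=0>>1=0
XOR R7, R4 → R7=7^(-153)=-160
halt.

-160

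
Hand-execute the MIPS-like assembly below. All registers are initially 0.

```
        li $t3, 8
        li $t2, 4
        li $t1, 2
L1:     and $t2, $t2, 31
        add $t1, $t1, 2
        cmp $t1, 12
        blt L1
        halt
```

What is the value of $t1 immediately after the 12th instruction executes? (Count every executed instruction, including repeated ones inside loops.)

6

$t3=8
$t2=4
$t1=2
$t2=4&31=4
$t1=2+2=4
cmp $t1, 12  (cmp 4,12)
blt L1: taken
$t2=4&31=4
$t1=4+2=6
cmp $t1, 12  (cmp 6,12)
blt L1: taken
$t2=4&31=4
After step 12: $t1 = 6.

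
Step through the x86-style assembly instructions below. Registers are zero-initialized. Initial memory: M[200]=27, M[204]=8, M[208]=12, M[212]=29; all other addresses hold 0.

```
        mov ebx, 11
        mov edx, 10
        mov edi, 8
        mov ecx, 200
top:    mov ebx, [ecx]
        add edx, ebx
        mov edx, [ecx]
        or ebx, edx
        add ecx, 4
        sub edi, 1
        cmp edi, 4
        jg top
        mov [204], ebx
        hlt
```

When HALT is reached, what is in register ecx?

216

after mov ebx, 11: ebx=11
after mov edx, 10: edx=10
after mov edi, 8: edi=8
after mov ecx, 200: ecx=200
after mov ebx, [ecx]: ebx=M[200]=27
after add edx, ebx: edx=10+27=37
after mov edx, [ecx]: edx=M[200]=27
after or ebx, edx: ebx=27|27=27
after add ecx, 4: ecx=200+4=204
after sub edi, 1: edi=8-1=7
cmp edi, 4  (cmp 7,4)
jg top: taken
after mov ebx, [ecx]: ebx=M[204]=8
after add edx, ebx: edx=27+8=35
after mov edx, [ecx]: edx=M[204]=8
after or ebx, edx: ebx=8|8=8
after add ecx, 4: ecx=204+4=208
after sub edi, 1: edi=7-1=6
cmp edi, 4  (cmp 6,4)
jg top: taken
after mov ebx, [ecx]: ebx=M[208]=12
after add edx, ebx: edx=8+12=20
after mov edx, [ecx]: edx=M[208]=12
after or ebx, edx: ebx=12|12=12
after add ecx, 4: ecx=208+4=212
after sub edi, 1: edi=6-1=5
cmp edi, 4  (cmp 5,4)
jg top: taken
after mov ebx, [ecx]: ebx=M[212]=29
after add edx, ebx: edx=12+29=41
after mov edx, [ecx]: edx=M[212]=29
after or ebx, edx: ebx=29|29=29
after add ecx, 4: ecx=212+4=216
after sub edi, 1: edi=5-1=4
cmp edi, 4  (cmp 4,4)
jg top: not taken
mov [204], ebx → M[204]=29
halt.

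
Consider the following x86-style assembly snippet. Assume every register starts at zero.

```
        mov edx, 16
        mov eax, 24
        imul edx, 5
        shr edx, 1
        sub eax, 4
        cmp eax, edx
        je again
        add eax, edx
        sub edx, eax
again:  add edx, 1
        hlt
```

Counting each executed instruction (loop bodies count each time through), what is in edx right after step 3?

edx=16
eax=24
edx=16*5=80
After step 3: edx = 80.

80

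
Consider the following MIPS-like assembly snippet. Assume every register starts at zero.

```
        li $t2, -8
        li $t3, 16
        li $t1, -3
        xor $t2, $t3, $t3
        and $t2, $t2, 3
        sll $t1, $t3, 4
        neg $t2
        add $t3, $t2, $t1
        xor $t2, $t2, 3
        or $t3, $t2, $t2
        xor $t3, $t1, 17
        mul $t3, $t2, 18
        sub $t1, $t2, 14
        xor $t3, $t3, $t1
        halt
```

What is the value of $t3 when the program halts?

after li $t2, -8: $t2=-8
after li $t3, 16: $t3=16
after li $t1, -3: $t1=-3
after xor $t2, $t3, $t3: $t2=16^16=0
after and $t2, $t2, 3: $t2=0&3=0
after sll $t1, $t3, 4: $t1=16<<4=256
after neg $t2: $t2=-(0)=0
after add $t3, $t2, $t1: $t3=0+256=256
after xor $t2, $t2, 3: $t2=0^3=3
after or $t3, $t2, $t2: $t3=3|3=3
after xor $t3, $t1, 17: $t3=256^17=273
after mul $t3, $t2, 18: $t3=3*18=54
after sub $t1, $t2, 14: $t1=3-14=-11
after xor $t3, $t3, $t1: $t3=54^(-11)=-61
halt.

-61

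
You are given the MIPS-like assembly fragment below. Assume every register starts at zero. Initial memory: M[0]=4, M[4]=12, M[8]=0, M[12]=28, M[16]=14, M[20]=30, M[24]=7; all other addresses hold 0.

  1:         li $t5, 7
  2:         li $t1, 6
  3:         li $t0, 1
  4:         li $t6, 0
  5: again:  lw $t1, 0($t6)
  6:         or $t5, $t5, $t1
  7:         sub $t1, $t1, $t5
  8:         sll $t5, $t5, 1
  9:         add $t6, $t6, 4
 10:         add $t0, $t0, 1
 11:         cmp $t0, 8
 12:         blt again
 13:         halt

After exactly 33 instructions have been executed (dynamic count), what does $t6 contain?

16

li $t5, 7 → $t5=7
li $t1, 6 → $t1=6
li $t0, 1 → $t0=1
li $t6, 0 → $t6=0
lw $t1, 0($t6) → $t1=M[0]=4
or $t5, $t5, $t1 → $t5=7|4=7
sub $t1, $t1, $t5 → $t1=4-7=-3
sll $t5, $t5, 1 → $t5=7<<1=14
add $t6, $t6, 4 → $t6=0+4=4
add $t0, $t0, 1 → $t0=1+1=2
cmp $t0, 8  (cmp 2,8)
blt again: taken
lw $t1, 0($t6) → $t1=M[4]=12
or $t5, $t5, $t1 → $t5=14|12=14
sub $t1, $t1, $t5 → $t1=12-14=-2
sll $t5, $t5, 1 → $t5=14<<1=28
add $t6, $t6, 4 → $t6=4+4=8
add $t0, $t0, 1 → $t0=2+1=3
cmp $t0, 8  (cmp 3,8)
blt again: taken
lw $t1, 0($t6) → $t1=M[8]=0
or $t5, $t5, $t1 → $t5=28|0=28
sub $t1, $t1, $t5 → $t1=0-28=-28
sll $t5, $t5, 1 → $t5=28<<1=56
add $t6, $t6, 4 → $t6=8+4=12
add $t0, $t0, 1 → $t0=3+1=4
cmp $t0, 8  (cmp 4,8)
blt again: taken
lw $t1, 0($t6) → $t1=M[12]=28
or $t5, $t5, $t1 → $t5=56|28=60
sub $t1, $t1, $t5 → $t1=28-60=-32
sll $t5, $t5, 1 → $t5=60<<1=120
add $t6, $t6, 4 → $t6=12+4=16
After step 33: $t6 = 16.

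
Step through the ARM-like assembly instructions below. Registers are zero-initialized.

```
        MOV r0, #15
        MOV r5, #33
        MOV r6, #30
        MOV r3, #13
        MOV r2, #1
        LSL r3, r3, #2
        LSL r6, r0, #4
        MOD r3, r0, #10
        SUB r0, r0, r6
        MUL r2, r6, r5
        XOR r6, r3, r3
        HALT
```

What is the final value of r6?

0

r0=15
r5=33
r6=30
r3=13
r2=1
r3=13<<2=52
r6=15<<4=240
r3=15%10=5
r0=15-240=-225
r2=240*33=7920
r6=5^5=0
halt.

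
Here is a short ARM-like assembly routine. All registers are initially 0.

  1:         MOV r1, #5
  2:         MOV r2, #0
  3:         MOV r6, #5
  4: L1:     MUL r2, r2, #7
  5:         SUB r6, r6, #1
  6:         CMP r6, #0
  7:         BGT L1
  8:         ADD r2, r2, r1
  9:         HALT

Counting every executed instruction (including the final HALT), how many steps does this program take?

25

MOV r1, #5 → r1=5
MOV r2, #0 → r2=0
MOV r6, #5 → r6=5
MUL r2, r2, #7 → r2=0*7=0
SUB r6, r6, #1 → r6=5-1=4
CMP r6, #0  (cmp 4,0)
BGT L1: taken
MUL r2, r2, #7 → r2=0*7=0
SUB r6, r6, #1 → r6=4-1=3
CMP r6, #0  (cmp 3,0)
BGT L1: taken
MUL r2, r2, #7 → r2=0*7=0
SUB r6, r6, #1 → r6=3-1=2
CMP r6, #0  (cmp 2,0)
BGT L1: taken
MUL r2, r2, #7 → r2=0*7=0
SUB r6, r6, #1 → r6=2-1=1
CMP r6, #0  (cmp 1,0)
BGT L1: taken
MUL r2, r2, #7 → r2=0*7=0
SUB r6, r6, #1 → r6=1-1=0
CMP r6, #0  (cmp 0,0)
BGT L1: not taken
ADD r2, r2, r1 → r2=0+5=5
halt.
Total executed instructions: 25.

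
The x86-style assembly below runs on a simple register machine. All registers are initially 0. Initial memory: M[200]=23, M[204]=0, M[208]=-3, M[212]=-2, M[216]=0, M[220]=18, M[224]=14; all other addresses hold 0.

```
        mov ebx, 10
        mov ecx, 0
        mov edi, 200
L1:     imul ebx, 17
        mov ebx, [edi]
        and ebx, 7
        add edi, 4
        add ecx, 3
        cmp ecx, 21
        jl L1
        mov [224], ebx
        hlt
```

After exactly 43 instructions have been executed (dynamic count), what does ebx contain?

ebx=10
ecx=0
edi=200
ebx=10*17=170
ebx=M[200]=23
ebx=23&7=7
edi=200+4=204
ecx=0+3=3
cmp ecx, 21  (cmp 3,21)
jl L1: taken
ebx=7*17=119
ebx=M[204]=0
ebx=0&7=0
edi=204+4=208
ecx=3+3=6
cmp ecx, 21  (cmp 6,21)
jl L1: taken
ebx=0*17=0
ebx=M[208]=-3
ebx=(-3)&7=5
edi=208+4=212
ecx=6+3=9
cmp ecx, 21  (cmp 9,21)
jl L1: taken
ebx=5*17=85
ebx=M[212]=-2
ebx=(-2)&7=6
edi=212+4=216
ecx=9+3=12
cmp ecx, 21  (cmp 12,21)
jl L1: taken
ebx=6*17=102
ebx=M[216]=0
ebx=0&7=0
edi=216+4=220
ecx=12+3=15
cmp ecx, 21  (cmp 15,21)
jl L1: taken
ebx=0*17=0
ebx=M[220]=18
ebx=18&7=2
edi=220+4=224
ecx=15+3=18
After step 43: ebx = 2.

2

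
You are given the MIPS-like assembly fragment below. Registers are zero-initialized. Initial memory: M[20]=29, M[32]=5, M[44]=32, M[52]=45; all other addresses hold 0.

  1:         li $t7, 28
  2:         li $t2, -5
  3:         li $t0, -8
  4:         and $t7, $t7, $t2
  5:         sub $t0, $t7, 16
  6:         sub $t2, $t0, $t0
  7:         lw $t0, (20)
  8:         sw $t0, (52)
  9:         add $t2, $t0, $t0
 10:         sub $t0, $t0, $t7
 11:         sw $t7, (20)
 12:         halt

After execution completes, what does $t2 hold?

after li $t7, 28: $t7=28
after li $t2, -5: $t2=-5
after li $t0, -8: $t0=-8
after and $t7, $t7, $t2: $t7=28&(-5)=24
after sub $t0, $t7, 16: $t0=24-16=8
after sub $t2, $t0, $t0: $t2=8-8=0
after lw $t0, (20): $t0=M[20]=29
sw $t0, (52) → M[52]=29
after add $t2, $t0, $t0: $t2=29+29=58
after sub $t0, $t0, $t7: $t0=29-24=5
sw $t7, (20) → M[20]=24
halt.

58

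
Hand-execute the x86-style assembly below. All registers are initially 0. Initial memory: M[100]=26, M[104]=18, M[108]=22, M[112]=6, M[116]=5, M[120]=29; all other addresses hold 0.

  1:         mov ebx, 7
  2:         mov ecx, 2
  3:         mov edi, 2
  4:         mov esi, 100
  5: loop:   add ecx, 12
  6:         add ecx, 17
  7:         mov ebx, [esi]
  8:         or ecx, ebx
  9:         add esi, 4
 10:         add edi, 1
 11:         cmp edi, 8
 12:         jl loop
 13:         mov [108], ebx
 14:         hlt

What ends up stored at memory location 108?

29

ebx=7
ecx=2
edi=2
esi=100
ecx=2+12=14
ecx=14+17=31
ebx=M[100]=26
ecx=31|26=31
esi=100+4=104
edi=2+1=3
cmp edi, 8  (cmp 3,8)
jl loop: taken
ecx=31+12=43
ecx=43+17=60
ebx=M[104]=18
ecx=60|18=62
esi=104+4=108
edi=3+1=4
cmp edi, 8  (cmp 4,8)
jl loop: taken
ecx=62+12=74
ecx=74+17=91
ebx=M[108]=22
ecx=91|22=95
esi=108+4=112
edi=4+1=5
cmp edi, 8  (cmp 5,8)
jl loop: taken
ecx=95+12=107
ecx=107+17=124
ebx=M[112]=6
ecx=124|6=126
esi=112+4=116
edi=5+1=6
cmp edi, 8  (cmp 6,8)
jl loop: taken
ecx=126+12=138
ecx=138+17=155
ebx=M[116]=5
ecx=155|5=159
esi=116+4=120
edi=6+1=7
cmp edi, 8  (cmp 7,8)
jl loop: taken
ecx=159+12=171
ecx=171+17=188
ebx=M[120]=29
ecx=188|29=189
esi=120+4=124
edi=7+1=8
cmp edi, 8  (cmp 8,8)
jl loop: not taken
mov [108], ebx → M[108]=29
halt.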